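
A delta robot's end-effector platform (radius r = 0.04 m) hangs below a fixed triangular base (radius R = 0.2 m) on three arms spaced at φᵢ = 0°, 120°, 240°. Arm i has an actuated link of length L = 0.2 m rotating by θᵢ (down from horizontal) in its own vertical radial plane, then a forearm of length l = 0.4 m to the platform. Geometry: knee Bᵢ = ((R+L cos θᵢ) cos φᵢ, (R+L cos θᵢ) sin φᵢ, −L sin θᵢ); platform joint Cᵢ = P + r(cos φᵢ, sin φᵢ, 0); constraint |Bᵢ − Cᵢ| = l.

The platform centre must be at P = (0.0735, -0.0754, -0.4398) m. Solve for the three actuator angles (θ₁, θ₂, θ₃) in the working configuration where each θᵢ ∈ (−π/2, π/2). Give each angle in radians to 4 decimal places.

arm 1 (φ=0.0°): x'=0.0735, y'=-0.0754
  e−x'=0.0865;  (l²−L²−(e−x')²−y'²−z²)/2L = -0.2165
  √(A²+B²)=0.4482;  θ1 = -1.3766+2.0748 ≈ 0.6982
arm 2 (φ=120.0°): x'=-0.1020, y'=-0.0260
  e−x'=0.2620;  (l²−L²−(e−x')²−y'²−z²)/2L = -0.3569
  √(A²+B²)=0.5120;  θ2 = -1.0334+2.3422 ≈ 1.3088
rotate P by −φ3: (0.0285, 0.1014, -0.4398)
  A cos θ + B sin θ = C:  0.1315·cos θ + -0.4398·sin θ = -0.2524
  γ=atan2(-0.4398,0.1315)=-1.2804;  ψ=arccos(-0.5499)=2.1531;  θ3=γ+ψ≈0.8727

θ₁ = 0.6982, θ₂ = 1.3088, θ₃ = 0.8727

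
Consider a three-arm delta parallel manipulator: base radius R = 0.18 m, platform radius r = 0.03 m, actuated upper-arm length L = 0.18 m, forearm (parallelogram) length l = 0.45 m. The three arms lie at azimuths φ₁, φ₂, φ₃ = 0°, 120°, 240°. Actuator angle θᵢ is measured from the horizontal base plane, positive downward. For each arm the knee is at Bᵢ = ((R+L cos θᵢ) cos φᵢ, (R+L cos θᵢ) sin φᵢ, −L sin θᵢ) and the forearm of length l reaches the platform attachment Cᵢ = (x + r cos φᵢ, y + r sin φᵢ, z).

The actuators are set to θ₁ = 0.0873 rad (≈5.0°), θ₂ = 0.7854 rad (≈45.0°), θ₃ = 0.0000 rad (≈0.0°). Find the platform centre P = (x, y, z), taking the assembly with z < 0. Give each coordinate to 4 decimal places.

φ1=0.0°: virtual centre (0.3293, 0.0000, -0.0157), radius l
arm 2 at φ=120.0°: ρ2 = 0.2773;  O2 = (-0.1386, 0.2401, -0.1273)
O3 = (0.3300·cos240.0°, 0.3300·sin240.0°, 0.0000) = (-0.1650, -0.2858, 0.0000)
eliminate P² terms by subtracting sphere 1 from 2 and 3
plane₁₂: -0.9359x+0.4803y+-0.2232z = -0.0156
det = 1.0097;  x = 0.0087+-0.1114z,  y = -0.0155+0.2476z
quadratic in z: (1.0737)z²+(0.0951)z+(-0.0992)=0, √Δ=0.6598 → z ∈ {-0.3515, 0.2629}; z = -0.3515 (taking z<0)
x = 0.0479, y = -0.1025

(0.0479, -0.1025, -0.3515)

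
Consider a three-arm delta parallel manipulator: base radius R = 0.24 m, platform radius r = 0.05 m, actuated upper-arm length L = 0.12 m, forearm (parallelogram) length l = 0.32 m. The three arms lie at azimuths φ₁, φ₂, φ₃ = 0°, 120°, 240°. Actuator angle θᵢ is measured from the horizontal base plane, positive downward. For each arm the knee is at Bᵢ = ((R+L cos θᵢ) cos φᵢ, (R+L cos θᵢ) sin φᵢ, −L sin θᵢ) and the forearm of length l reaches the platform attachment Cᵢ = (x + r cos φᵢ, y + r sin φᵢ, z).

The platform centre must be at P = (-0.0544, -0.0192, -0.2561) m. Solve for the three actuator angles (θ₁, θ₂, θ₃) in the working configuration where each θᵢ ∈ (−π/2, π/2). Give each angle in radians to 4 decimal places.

θ₁ = 1.2216, θ₂ = 0.7852, θ₃ = 0.5237

rotate P by −φ1: (-0.0544, -0.0192, -0.2561)
  A=0.2444, B=-0.2561, C=(l²−L²−A²−y'²−z²)/(2L)=-0.1570
  θ1 = atan2(B,A) + arccos(C/0.3540) = 1.2216
rotate P by −φ2: (0.0106, 0.0567, -0.2561)
  e−x'=0.1794;  (l²−L²−(e−x')²−y'²−z²)/2L = -0.0542
  θ2 = atan2(B,A) + arccos(C/0.3127) = 0.7852
arm 3 (φ=240.0°): x'=0.0438, y'=-0.0375
  A cos θ + B sin θ = C:  0.1462·cos θ + -0.2561·sin θ = -0.0015
  √(A²+B²)=0.2949;  θ3 = -1.0522+1.5759 ≈ 0.5237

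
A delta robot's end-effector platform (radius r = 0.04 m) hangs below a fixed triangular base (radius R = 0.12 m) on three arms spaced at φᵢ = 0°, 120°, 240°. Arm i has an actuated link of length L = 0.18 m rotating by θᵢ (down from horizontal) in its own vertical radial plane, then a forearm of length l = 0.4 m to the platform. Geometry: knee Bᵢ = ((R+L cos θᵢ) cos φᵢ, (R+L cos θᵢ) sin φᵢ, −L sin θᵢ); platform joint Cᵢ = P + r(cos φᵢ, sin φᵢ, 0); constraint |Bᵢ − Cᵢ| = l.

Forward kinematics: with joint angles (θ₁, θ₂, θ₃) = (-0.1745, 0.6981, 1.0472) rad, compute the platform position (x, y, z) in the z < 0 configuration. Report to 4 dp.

φ1=0.0°: virtual centre (0.2573, 0.0000, 0.0313), radius l
O2 = (0.2179·cos120.0°, 0.2179·sin120.0°, -0.1157) = (-0.1089, 0.1887, -0.1157)
O3 = (0.1700·cos240.0°, 0.1700·sin240.0°, -0.1559) = (-0.0850, -0.1472, -0.1559)
|O₂|²−|O₁|² = -0.0063;  |O₃|²−|O₁|² = -0.0140
plane₁₂: -0.7324x+0.3774y+-0.2939z = -0.0063
Cramer: x(z) = 0.0150-0.4806z;  y(z) = 0.0125-0.1539z
quadratic in z: (1.2546)z²+(0.1665)z+(-0.1002)=0, √Δ=0.7284 → z ∈ {-0.3566, 0.2239}; z = -0.3566 (taking z<0)
x = 0.1864, y = 0.0674

(0.1864, 0.0674, -0.3566)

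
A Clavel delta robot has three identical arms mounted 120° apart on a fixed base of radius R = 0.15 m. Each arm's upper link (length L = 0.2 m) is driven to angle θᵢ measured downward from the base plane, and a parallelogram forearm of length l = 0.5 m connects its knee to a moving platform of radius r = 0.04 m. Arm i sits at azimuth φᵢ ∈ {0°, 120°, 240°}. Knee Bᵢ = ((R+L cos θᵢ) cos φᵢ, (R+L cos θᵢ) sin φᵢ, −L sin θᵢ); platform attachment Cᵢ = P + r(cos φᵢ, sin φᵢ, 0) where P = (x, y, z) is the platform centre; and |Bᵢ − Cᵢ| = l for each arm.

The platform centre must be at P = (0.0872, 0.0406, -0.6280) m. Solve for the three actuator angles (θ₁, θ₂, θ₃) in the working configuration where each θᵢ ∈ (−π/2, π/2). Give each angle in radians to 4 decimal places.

θ₁ = 0.8726, θ₂ = 1.1341, θ₃ = 1.3087

rotate P by −φ1: (0.0872, 0.0406, -0.6280)
  e−x'=0.0228;  (l²−L²−(e−x')²−y'²−z²)/2L = -0.4664
  √(A²+B²)=0.6284;  θ1 = -1.5345+2.4071 ≈ 0.8726
φ2=120.0° → target in arm frame (-0.0084, -0.0958)
  A=0.1184, B=-0.6280, C=(l²−L²−A²−y'²−z²)/(2L)=-0.5190
  θ2 = atan2(B,A) + arccos(C/0.6391) = 1.1341
φ3=240.0° → target in arm frame (-0.0788, 0.0552)
  A cos θ + B sin θ = C:  0.1888·cos θ + -0.6280·sin θ = -0.5577
  θ3 = atan2(B,A) + arccos(C/0.6558) = 1.3087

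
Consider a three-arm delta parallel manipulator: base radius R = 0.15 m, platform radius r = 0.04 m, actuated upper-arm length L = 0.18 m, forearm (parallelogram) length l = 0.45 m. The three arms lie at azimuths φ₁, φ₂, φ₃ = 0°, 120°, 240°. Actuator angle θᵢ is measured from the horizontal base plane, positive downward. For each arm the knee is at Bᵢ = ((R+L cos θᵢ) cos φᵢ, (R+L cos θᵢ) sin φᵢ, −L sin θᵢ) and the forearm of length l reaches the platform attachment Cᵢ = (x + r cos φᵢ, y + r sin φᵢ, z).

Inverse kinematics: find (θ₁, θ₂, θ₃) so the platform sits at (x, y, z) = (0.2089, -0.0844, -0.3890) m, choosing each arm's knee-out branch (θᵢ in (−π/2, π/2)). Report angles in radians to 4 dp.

θ₁ = -0.2619, θ₂ = 1.1343, θ₃ = 0.6978

rotate P by −φ1: (0.2089, -0.0844, -0.3890)
  e−x'=-0.0989;  (l²−L²−(e−x')²−y'²−z²)/2L = 0.0052
  γ=atan2(-0.3890,-0.0989)=-1.8198;  ψ=arccos(0.0130)=1.5578;  θ1=γ+ψ≈-0.2619
φ2=120.0° → target in arm frame (-0.1775, -0.1387)
  e−x'=0.2875;  (l²−L²−(e−x')²−y'²−z²)/2L = -0.2310
  γ=atan2(-0.3890,0.2875)=-0.9343;  ψ=arccos(-0.4774)=2.0685;  θ2=γ+ψ≈1.1343
φ3=240.0° → target in arm frame (-0.0314, 0.2231)
  A cos θ + B sin θ = C:  0.1414·cos θ + -0.3890·sin θ = -0.1416
  θ3 = atan2(B,A) + arccos(C/0.4139) = 0.6978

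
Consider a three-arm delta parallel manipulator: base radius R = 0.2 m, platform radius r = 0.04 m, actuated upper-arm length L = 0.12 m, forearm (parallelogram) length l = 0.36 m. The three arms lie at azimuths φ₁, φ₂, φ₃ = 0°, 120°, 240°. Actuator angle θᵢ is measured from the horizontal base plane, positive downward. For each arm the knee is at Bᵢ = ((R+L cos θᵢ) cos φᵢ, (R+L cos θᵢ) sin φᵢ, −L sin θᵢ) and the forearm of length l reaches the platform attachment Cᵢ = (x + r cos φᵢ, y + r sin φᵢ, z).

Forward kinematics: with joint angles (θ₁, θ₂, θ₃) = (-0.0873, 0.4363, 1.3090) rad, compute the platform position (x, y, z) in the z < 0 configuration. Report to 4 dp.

arm 1 at φ=0.0°: (R−r)+L cos θ1 = 0.2795;  O1 = (0.2795, 0.0000, 0.0105)
arm 2 at φ=120.0°: (R−r)+L cos θ2 = 0.2688;  O2 = (-0.1344, 0.2328, -0.0507)
φ3=240.0°: virtual centre (-0.0955, -0.1655, -0.1159), radius l
subtract pairs → two planes through P
plane₁₂: -0.8278x+0.4655y+-0.1223z = -0.0035
Cramer: x(z) = 0.0230-0.2538z;  y(z) = 0.0335-0.1885z
sphere 1 gives Az²+Bz+C=0 with A=1.0999, B=0.0967, C=-0.0625;  B²−4AC=0.2845;  roots -0.2864, 0.1985;  negative root z = -0.2864
x = 0.0957, y = 0.0875

(0.0957, 0.0875, -0.2864)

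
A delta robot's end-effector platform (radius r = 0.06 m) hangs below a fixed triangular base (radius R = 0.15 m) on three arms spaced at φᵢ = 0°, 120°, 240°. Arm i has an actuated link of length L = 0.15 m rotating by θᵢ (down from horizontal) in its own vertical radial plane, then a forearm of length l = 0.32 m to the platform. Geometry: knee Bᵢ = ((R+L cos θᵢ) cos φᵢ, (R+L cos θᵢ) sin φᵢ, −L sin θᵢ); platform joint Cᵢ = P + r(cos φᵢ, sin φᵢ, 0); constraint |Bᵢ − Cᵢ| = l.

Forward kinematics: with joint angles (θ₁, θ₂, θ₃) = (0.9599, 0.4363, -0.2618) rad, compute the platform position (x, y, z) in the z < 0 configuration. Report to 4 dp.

arm 1 at φ=0.0°: (R−r)+L cos θ1 = 0.1760;  centre 1 = (0.1760, 0.0000, -0.1229)
φ2=120.0°: virtual centre (-0.1130, 0.1957, -0.0634), radius l
arm 3 at φ=240.0°: (R−r)+L cos θ3 = 0.2349;  centre 3 = (-0.1174, -0.2034, 0.0388)
subtract pairs → two planes through P
plane₁₂: -0.5780x+0.3914y+0.1190z = 0.0090
det = 0.4649;  x = -0.0168+0.3764z,  y = -0.0018+0.2519z
quadratic in z: (1.2051)z²+(0.0997)z+(-0.0501)=0, √Δ=0.5015 → z ∈ {-0.2494, 0.1667}; z = -0.2494 (taking z<0)
x = -0.1107, y = -0.0647

(-0.1107, -0.0647, -0.2494)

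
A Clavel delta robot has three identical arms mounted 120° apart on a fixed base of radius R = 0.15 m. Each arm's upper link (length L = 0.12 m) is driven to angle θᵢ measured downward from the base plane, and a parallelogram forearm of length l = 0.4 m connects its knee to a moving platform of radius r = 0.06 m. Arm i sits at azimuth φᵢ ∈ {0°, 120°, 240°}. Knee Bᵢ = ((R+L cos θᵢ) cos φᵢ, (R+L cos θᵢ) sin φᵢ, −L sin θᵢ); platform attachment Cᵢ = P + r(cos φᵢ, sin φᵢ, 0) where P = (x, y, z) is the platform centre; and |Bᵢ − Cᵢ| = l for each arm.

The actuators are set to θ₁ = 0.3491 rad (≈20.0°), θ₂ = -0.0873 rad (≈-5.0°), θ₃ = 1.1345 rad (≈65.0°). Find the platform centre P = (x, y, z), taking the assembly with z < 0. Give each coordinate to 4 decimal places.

(0.0359, 0.1675, -0.3637)

centre 1 = (0.2028·cos0.0°, 0.2028·sin0.0°, -0.0410) = (0.2028, 0.0000, -0.0410)
arm 2 at φ=120.0°: e+L cos θ2 = 0.2095;  centre 2 = (-0.1048, 0.1815, 0.0105)
arm 3 at φ=240.0°: e+L cos θ3 = 0.1407;  centre 3 = (-0.0704, -0.1219, -0.1088)
|centre ₂|²−|centre ₁|² = 0.0012;  |centre ₃|²−|centre ₁|² = -0.0112
linear system: -0.6151x+0.3629y = 0.0012−0.1030z; -0.5462x+-0.2437y = -0.0112−-0.1354z
det = 0.3482;  x = 0.0108+-0.0691z,  y = 0.0216+-0.4009z
sphere 1 gives Az²+Bz+C=0 with A=1.1655, B=0.0913, C=-0.1210;  B²−4AC=0.5724;  roots -0.3637, 0.2854;  negative root z = -0.3637
x = 0.0359, y = 0.1675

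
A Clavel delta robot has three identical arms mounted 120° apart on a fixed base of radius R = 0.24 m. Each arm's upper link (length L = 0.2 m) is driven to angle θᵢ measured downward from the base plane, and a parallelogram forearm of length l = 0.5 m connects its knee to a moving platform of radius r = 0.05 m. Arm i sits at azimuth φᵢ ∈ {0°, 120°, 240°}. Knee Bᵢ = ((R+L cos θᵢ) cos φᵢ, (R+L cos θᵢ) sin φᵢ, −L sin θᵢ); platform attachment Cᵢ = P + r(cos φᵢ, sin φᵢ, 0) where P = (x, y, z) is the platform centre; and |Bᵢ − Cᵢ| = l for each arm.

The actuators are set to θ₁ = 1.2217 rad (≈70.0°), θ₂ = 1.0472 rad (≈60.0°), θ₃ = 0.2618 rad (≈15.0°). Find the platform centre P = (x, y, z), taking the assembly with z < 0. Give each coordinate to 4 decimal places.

(-0.1114, -0.1257, -0.5001)

arm 1 at φ=0.0°: ρ1 = 0.2584;  centre 1 = (0.2584, 0.0000, -0.1879)
φ2=120.0°: virtual centre (-0.1450, 0.2511, -0.1732), radius l
φ3=240.0°: virtual centre (-0.1916, -0.3318, -0.0518), radius l
|centre ₂|²−|centre ₁|² = 0.0120;  |centre ₃|²−|centre ₁|² = 0.0474
[-0.8068 0.5023 0.0295]·P = 0.0120;  [-0.9000 -0.6637 0.2723]·P = 0.0474
Cramer: x(z) = -0.0322+0.1583z;  y(z) = -0.0278+0.1957z
sphere 1 gives Az²+Bz+C=0 with A=1.0633, B=0.2730, C=-0.1295;  B²−4AC=0.6252;  roots -0.5001, 0.2434;  negative root z = -0.5001
x = -0.1114, y = -0.1257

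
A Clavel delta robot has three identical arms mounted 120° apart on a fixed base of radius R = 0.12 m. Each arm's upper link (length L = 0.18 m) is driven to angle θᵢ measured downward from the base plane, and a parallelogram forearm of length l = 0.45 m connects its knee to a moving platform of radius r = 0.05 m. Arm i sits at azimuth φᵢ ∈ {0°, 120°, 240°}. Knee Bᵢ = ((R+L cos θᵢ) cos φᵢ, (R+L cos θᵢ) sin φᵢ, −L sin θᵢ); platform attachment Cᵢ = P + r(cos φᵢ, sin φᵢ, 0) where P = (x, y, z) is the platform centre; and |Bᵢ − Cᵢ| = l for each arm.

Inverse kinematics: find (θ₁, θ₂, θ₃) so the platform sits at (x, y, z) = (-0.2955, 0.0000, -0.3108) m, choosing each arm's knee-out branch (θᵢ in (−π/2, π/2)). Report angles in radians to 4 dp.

arm 1 (φ=0.0°): x'=-0.2955, y'=0.0000
  e−x'=0.3655;  (l²−L²−(e−x')²−y'²−z²)/2L = -0.1669
  θ1 = atan2(B,A) + arccos(C/0.4798) = 1.2214
rotate P by −φ2: (0.1477, 0.2559, -0.3108)
  A cos θ + B sin θ = C:  -0.0777·cos θ + -0.3108·sin θ = 0.0055
  θ2 = atan2(B,A) + arccos(C/0.3204) = -0.2622
φ3=240.0° → target in arm frame (0.1478, -0.2559)
  A cos θ + B sin θ = C:  -0.0778·cos θ + -0.3108·sin θ = 0.0055
  γ=atan2(-0.3108,-0.0778)=-1.8159;  ψ=arccos(0.0171)=1.5537;  θ3=γ+ψ≈-0.2622

θ₁ = 1.2214, θ₂ = -0.2622, θ₃ = -0.2622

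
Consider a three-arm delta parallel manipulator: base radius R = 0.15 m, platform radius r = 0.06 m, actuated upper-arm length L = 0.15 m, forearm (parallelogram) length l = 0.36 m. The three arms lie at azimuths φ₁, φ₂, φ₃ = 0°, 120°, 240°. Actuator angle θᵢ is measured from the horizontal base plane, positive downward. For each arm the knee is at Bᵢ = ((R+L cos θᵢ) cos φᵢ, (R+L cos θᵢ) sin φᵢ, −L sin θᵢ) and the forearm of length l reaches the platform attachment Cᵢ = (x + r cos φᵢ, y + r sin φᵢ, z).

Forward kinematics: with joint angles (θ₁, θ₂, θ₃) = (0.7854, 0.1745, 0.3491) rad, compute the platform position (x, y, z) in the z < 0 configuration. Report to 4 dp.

arm 1 at φ=0.0°: ρ1 = 0.1961;  S1 = (0.1961, 0.0000, -0.1061)
φ2=120.0°: virtual centre (-0.1189, 0.2059, -0.0260), radius l
arm 3 at φ=240.0°: ρ3 = 0.2310;  S3 = (-0.1155, -0.2000, -0.0513)
subtract pairs → two planes through P
[-0.6299 0.4117 0.1600]·P = 0.0075;  [-0.6231 -0.4000 0.1095]·P = 0.0063
Cramer: x(z) = -0.0110+0.2146z;  y(z) = 0.0014-0.0605z
into |P−S₁|² = l²: 1.0497z² + 0.1231z + -0.0755 = 0;  Δ = 0.3321;  z = -0.3331 or 0.2158 → z<0 root = -0.3331
x = -0.0825, y = 0.0215

(-0.0825, 0.0215, -0.3331)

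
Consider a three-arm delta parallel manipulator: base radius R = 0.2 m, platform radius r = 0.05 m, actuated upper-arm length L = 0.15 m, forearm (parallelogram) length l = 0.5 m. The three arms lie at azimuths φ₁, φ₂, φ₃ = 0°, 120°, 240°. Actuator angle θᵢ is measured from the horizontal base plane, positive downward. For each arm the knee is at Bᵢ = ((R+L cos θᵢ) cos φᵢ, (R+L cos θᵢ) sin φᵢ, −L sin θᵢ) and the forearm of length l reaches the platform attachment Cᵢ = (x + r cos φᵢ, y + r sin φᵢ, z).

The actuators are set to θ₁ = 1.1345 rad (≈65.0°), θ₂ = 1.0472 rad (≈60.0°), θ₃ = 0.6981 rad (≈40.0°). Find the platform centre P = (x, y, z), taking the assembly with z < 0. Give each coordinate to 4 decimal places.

(-0.0491, -0.0558, -0.5578)

centre 1 = (0.2134·cos0.0°, 0.2134·sin0.0°, -0.1359) = (0.2134, 0.0000, -0.1359)
φ2=120.0°: virtual centre (-0.1125, 0.1949, -0.1299), radius l
arm 3 at φ=240.0°: (R−r)+L cos θ3 = 0.2649;  centre 3 = (-0.1325, -0.2294, -0.0964)
subtract pairs → two planes through P
linear system: -0.6518x+0.3897y = 0.0035−0.0121z; -0.6917x+-0.4588y = 0.0155−0.0791z
det = 0.5686;  x = -0.0134+0.0639z,  y = -0.0135+0.0759z
sphere 1 gives Az²+Bz+C=0 with A=1.0099, B=0.2408, C=-0.1799;  B²−4AC=0.7847;  roots -0.5578, 0.3193;  negative root z = -0.5578
x = -0.0491, y = -0.0558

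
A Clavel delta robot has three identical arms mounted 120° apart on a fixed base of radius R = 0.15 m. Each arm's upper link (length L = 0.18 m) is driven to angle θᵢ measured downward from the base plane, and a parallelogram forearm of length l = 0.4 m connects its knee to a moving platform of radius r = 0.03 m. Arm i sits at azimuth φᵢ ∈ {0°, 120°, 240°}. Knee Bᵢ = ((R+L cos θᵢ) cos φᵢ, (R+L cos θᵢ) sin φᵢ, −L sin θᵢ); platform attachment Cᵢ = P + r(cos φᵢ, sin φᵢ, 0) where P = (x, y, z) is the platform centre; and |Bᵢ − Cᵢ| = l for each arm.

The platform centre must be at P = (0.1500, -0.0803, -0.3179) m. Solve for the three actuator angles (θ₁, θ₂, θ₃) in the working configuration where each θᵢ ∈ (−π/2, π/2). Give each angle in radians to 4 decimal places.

rotate P by −φ1: (0.1500, -0.0803, -0.3179)
  e−x'=-0.0300;  (l²−L²−(e−x')²−y'²−z²)/2L = 0.0533
  θ1 = atan2(B,A) + arccos(C/0.3193) = -0.2618
arm 2 (φ=120.0°): x'=-0.1445, y'=-0.0898
  e−x'=0.2645;  (l²−L²−(e−x')²−y'²−z²)/2L = -0.1431
  γ=atan2(-0.3179,0.2645)=-0.8768;  ψ=arccos(-0.3459)=1.9240;  θ2=γ+ψ≈1.0472
φ3=240.0° → target in arm frame (-0.0055, 0.1701)
  A=0.1255, B=-0.3179, C=(l²−L²−A²−y'²−z²)/(2L)=-0.0503
  √(A²+B²)=0.3418;  θ3 = -1.1949+1.7186 ≈ 0.5237

θ₁ = -0.2618, θ₂ = 1.0472, θ₃ = 0.5237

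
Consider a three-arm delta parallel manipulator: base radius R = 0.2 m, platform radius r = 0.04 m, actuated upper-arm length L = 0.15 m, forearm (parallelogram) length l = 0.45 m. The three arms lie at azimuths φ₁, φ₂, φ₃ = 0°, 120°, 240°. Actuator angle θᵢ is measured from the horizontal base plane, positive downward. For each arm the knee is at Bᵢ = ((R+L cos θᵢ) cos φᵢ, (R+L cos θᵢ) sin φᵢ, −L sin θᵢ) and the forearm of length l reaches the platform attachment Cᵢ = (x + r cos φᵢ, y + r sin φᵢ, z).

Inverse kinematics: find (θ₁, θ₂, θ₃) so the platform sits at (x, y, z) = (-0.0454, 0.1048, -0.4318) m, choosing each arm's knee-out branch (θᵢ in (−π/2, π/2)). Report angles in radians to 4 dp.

arm 1 (φ=0.0°): x'=-0.0454, y'=0.1048
  A=0.2054, B=-0.4318, C=(l²−L²−A²−y'²−z²)/(2L)=-0.1987
  θ1 = atan2(B,A) + arccos(C/0.4782) = 0.8727
φ2=120.0° → target in arm frame (0.1135, -0.0131)
  e−x'=0.0465;  (l²−L²−(e−x')²−y'²−z²)/2L = -0.0293
  γ=atan2(-0.4318,0.0465)=-1.4634;  ψ=arccos(-0.0675)=1.6383;  θ2=γ+ψ≈0.1749
rotate P by −φ3: (-0.0681, -0.0917, -0.4318)
  e−x'=0.2281;  (l²−L²−(e−x')²−y'²−z²)/2L = -0.2229
  θ3 = atan2(B,A) + arccos(C/0.4883) = 0.9600

θ₁ = 0.8727, θ₂ = 0.1749, θ₃ = 0.9600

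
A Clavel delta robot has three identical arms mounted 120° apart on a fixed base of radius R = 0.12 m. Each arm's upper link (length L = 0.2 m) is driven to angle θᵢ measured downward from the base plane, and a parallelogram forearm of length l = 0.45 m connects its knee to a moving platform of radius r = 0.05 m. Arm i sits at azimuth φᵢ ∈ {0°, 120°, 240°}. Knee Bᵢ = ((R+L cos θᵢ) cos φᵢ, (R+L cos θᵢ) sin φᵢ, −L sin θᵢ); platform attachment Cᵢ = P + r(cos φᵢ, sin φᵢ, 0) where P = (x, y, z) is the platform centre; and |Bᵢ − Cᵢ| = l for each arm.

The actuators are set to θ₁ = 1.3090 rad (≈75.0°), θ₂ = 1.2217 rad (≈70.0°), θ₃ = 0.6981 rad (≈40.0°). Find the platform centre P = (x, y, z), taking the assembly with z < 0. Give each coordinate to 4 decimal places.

(-0.0937, -0.1146, -0.5713)

centre 1 = (0.1218·cos0.0°, 0.1218·sin0.0°, -0.1932) = (0.1218, 0.0000, -0.1932)
arm 2 at φ=120.0°: (R−r)+L cos θ2 = 0.1384;  centre 2 = (-0.0692, 0.1199, -0.1879)
arm 3 at φ=240.0°: (R−r)+L cos θ3 = 0.2232;  centre 3 = (-0.1116, -0.1933, -0.1286)
|centre ₂|²−|centre ₁|² = 0.0023;  |centre ₃|²−|centre ₁|² = 0.0142
[-0.3819 0.2397 0.0105]·P = 0.0023;  [-0.4667 -0.3866 0.1293]·P = 0.0142
det = 0.2596;  x = -0.0166+0.1350z,  y = -0.0167+0.1713z
quadratic in z: (1.0476)z²+(0.3433)z+(-0.1458)=0, √Δ=0.8536 → z ∈ {-0.5713, 0.2436}; z = -0.5713 (taking z<0)
x = -0.0937, y = -0.1146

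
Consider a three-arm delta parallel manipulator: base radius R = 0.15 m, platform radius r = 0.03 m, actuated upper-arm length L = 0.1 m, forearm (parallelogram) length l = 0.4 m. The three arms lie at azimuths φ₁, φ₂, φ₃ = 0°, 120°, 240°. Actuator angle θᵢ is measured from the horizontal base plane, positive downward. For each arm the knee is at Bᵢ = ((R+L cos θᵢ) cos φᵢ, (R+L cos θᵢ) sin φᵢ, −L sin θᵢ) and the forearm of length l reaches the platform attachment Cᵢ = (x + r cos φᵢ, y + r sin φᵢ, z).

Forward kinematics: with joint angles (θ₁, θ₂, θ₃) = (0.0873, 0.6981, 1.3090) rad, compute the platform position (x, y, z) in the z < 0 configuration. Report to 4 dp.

(0.1154, 0.0727, -0.3880)

arm 1 at φ=0.0°: e+L cos θ1 = 0.2196;  O1 = (0.2196, 0.0000, -0.0087)
arm 2 at φ=120.0°: e+L cos θ2 = 0.1966;  O2 = (-0.0983, 0.1703, -0.0643)
φ3=240.0°: virtual centre (-0.0729, -0.1263, -0.0966), radius l
|O₂|²−|O₁|² = -0.0055;  |O₃|²−|O₁|² = -0.0177
plane₁₂: -0.6358x+0.3405y+-0.1111z = -0.0055
Cramer: x(z) = 0.0206-0.2443z;  y(z) = 0.0223-0.1298z
sphere 1 gives Az²+Bz+C=0 with A=1.0765, B=0.1089, C=-0.1198;  B²−4AC=0.5278;  roots -0.3880, 0.2869;  negative root z = -0.3880
x = 0.1154, y = 0.0727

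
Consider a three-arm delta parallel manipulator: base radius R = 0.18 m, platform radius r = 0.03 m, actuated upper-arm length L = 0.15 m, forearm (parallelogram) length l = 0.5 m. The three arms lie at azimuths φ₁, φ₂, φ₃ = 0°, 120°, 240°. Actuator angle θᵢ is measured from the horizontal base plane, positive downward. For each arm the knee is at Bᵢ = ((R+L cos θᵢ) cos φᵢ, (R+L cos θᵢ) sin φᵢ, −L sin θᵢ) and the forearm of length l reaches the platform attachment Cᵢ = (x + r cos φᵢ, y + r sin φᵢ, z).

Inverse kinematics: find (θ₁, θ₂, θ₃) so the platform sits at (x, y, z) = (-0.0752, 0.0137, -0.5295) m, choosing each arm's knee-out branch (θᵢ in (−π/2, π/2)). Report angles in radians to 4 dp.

φ1=0.0° → target in arm frame (-0.0752, 0.0137)
  A=0.2252, B=-0.5295, C=(l²−L²−A²−y'²−z²)/(2L)=-0.3459
  θ1 = atan2(B,A) + arccos(C/0.5754) = 1.0471
rotate P by −φ2: (0.0495, 0.0583, -0.5295)
  A=0.1005, B=-0.5295, C=(l²−L²−A²−y'²−z²)/(2L)=-0.2212
  θ2 = atan2(B,A) + arccos(C/0.5390) = 0.6106
φ3=240.0° → target in arm frame (0.0257, -0.0720)
  A cos θ + B sin θ = C:  0.1243·cos θ + -0.5295·sin θ = -0.2450
  γ=atan2(-0.5295,0.1243)=-1.3403;  ψ=arccos(-0.4504)=2.0380;  θ3=γ+ψ≈0.6977

θ₁ = 1.0471, θ₂ = 0.6106, θ₃ = 0.6977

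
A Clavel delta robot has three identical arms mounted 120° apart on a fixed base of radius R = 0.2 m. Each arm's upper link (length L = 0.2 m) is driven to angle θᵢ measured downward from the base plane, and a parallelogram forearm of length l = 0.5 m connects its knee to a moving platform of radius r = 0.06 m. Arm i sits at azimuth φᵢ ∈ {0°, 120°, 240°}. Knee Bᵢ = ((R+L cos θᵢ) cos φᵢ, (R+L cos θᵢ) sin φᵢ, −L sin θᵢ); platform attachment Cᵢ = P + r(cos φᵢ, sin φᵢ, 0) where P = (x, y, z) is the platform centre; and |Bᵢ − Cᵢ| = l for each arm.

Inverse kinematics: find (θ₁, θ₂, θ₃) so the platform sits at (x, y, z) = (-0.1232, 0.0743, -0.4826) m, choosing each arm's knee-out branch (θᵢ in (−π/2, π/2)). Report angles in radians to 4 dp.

φ1=0.0° → target in arm frame (-0.1232, 0.0743)
  e−x'=0.2632;  (l²−L²−(e−x')²−y'²−z²)/2L = -0.2442
  θ1 = atan2(B,A) + arccos(C/0.5497) = 0.9597
rotate P by −φ2: (0.1259, 0.0695, -0.4826)
  A cos θ + B sin θ = C:  0.0141·cos θ + -0.4826·sin θ = -0.0698
  θ2 = atan2(B,A) + arccos(C/0.4828) = 0.1743
arm 3 (φ=240.0°): x'=-0.0027, y'=-0.1438
  A cos θ + B sin θ = C:  0.1427·cos θ + -0.4826·sin θ = -0.1599
  γ=atan2(-0.4826,0.1427)=-1.2832;  ψ=arccos(-0.3178)=1.8942;  θ3=γ+ψ≈0.6110

θ₁ = 0.9597, θ₂ = 0.1743, θ₃ = 0.6110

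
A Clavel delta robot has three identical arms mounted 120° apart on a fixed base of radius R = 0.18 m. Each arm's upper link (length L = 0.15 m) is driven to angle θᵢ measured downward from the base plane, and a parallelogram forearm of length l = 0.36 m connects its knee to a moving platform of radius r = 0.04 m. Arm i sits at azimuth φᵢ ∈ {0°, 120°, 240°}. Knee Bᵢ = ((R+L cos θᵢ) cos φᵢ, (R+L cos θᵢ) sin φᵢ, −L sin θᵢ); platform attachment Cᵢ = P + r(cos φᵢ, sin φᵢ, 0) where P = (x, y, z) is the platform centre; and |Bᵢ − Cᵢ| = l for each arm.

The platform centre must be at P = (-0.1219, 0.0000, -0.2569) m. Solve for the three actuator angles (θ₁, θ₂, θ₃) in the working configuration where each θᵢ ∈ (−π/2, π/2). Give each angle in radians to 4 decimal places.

θ₁ = 1.0475, θ₂ = 0.0001, θ₃ = 0.0001

arm 1 (φ=0.0°): x'=-0.1219, y'=0.0000
  A=0.2619, B=-0.2569, C=(l²−L²−A²−y'²−z²)/(2L)=-0.0916
  θ1 = atan2(B,A) + arccos(C/0.3669) = 1.0475
rotate P by −φ2: (0.0609, 0.1056, -0.2569)
  A=0.0791, B=-0.2569, C=(l²−L²−A²−y'²−z²)/(2L)=0.0790
  θ2 = atan2(B,A) + arccos(C/0.2688) = 0.0001
arm 3 (φ=240.0°): x'=0.0610, y'=-0.1056
  A=0.0790, B=-0.2569, C=(l²−L²−A²−y'²−z²)/(2L)=0.0790
  θ3 = atan2(B,A) + arccos(C/0.2688) = 0.0001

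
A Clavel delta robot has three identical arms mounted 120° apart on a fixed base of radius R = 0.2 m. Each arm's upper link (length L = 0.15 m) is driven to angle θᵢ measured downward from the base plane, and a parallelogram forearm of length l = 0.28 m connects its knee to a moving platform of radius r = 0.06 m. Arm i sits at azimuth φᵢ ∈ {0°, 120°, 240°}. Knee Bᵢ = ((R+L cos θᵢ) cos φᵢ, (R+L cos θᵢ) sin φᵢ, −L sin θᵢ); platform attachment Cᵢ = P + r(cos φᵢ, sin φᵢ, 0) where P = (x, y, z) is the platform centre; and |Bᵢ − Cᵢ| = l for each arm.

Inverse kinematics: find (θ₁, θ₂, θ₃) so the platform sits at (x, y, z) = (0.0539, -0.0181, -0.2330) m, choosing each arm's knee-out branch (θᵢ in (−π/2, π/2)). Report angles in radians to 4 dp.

θ₁ = 0.4363, θ₂ = 1.0474, θ₃ = 0.8727

arm 1 (φ=0.0°): x'=0.0539, y'=-0.0181
  e−x'=0.0861;  (l²−L²−(e−x')²−y'²−z²)/2L = -0.0204
  √(A²+B²)=0.2484;  θ1 = -1.2168+1.6531 ≈ 0.4363
rotate P by −φ2: (-0.0426, -0.0376, -0.2330)
  e−x'=0.1826;  (l²−L²−(e−x')²−y'²−z²)/2L = -0.1105
  θ2 = atan2(B,A) + arccos(C/0.2960) = 1.0474
φ3=240.0° → target in arm frame (-0.0113, 0.0557)
  e−x'=0.1513;  (l²−L²−(e−x')²−y'²−z²)/2L = -0.0813
  γ=atan2(-0.2330,0.1513)=-0.9949;  ψ=arccos(-0.2925)=1.8677;  θ3=γ+ψ≈0.8727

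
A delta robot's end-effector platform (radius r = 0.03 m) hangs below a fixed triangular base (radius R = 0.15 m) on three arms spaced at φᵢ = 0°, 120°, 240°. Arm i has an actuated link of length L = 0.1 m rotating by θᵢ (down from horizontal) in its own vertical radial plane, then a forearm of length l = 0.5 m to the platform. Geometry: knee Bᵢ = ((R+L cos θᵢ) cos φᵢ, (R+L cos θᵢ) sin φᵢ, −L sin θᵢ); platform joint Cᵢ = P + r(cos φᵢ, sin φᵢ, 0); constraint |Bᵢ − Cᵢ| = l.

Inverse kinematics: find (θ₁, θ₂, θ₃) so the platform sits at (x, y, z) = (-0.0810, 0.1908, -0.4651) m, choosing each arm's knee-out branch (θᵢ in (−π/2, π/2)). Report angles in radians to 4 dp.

rotate P by −φ1: (-0.0810, 0.1908, -0.4651)
  e−x'=0.2010;  (l²−L²−(e−x')²−y'²−z²)/2L = -0.2656
  √(A²+B²)=0.5067;  θ1 = -1.1629+2.1226 ≈ 0.9597
φ2=120.0° → target in arm frame (0.2057, -0.0253)
  A=-0.0857, B=-0.4651, C=(l²−L²−A²−y'²−z²)/(2L)=0.0785
  γ=atan2(-0.4651,-0.0857)=-1.7531;  ψ=arccos(0.1659)=1.4041;  θ2=γ+ψ≈-0.3490
rotate P by −φ3: (-0.1247, -0.1655, -0.4651)
  A=0.2447, B=-0.4651, C=(l²−L²−A²−y'²−z²)/(2L)=-0.3181
  θ3 = atan2(B,A) + arccos(C/0.5256) = 1.1345

θ₁ = 0.9597, θ₂ = -0.3490, θ₃ = 1.1345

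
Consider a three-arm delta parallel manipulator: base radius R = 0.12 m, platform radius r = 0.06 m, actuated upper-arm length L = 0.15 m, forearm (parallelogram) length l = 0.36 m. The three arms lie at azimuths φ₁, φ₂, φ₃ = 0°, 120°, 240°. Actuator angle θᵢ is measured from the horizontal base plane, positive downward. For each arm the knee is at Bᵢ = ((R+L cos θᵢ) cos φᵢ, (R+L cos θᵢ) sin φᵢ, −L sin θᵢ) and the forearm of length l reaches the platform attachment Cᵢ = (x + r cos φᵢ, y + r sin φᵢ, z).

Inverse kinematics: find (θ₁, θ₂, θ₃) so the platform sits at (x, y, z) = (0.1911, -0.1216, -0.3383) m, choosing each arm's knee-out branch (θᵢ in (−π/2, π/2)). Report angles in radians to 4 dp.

θ₁ = -0.0001, θ₂ = 1.3962, θ₃ = 0.7851

rotate P by −φ1: (0.1911, -0.1216, -0.3383)
  A cos θ + B sin θ = C:  -0.1311·cos θ + -0.3383·sin θ = -0.1311
  θ1 = atan2(B,A) + arccos(C/0.3628) = -0.0001
arm 2 (φ=120.0°): x'=-0.2009, y'=-0.1047
  e−x'=0.2609;  (l²−L²−(e−x')²−y'²−z²)/2L = -0.2879
  √(A²+B²)=0.4272;  θ2 = -0.9139+2.3102 ≈ 1.3962
rotate P by −φ3: (0.0098, 0.2263, -0.3383)
  A=0.0502, B=-0.3383, C=(l²−L²−A²−y'²−z²)/(2L)=-0.2036
  γ=atan2(-0.3383,0.0502)=-1.4234;  ψ=arccos(-0.5953)=2.2085;  θ3=γ+ψ≈0.7851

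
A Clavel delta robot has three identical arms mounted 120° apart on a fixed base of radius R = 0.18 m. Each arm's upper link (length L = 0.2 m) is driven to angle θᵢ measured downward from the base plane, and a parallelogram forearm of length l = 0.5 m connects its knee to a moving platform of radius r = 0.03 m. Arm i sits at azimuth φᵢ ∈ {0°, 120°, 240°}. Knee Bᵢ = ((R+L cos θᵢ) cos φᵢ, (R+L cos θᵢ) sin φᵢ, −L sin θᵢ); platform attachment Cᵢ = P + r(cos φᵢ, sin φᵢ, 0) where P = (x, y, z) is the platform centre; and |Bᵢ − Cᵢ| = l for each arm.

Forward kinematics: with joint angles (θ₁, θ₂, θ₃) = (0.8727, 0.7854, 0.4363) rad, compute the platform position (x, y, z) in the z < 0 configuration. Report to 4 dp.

(-0.0569, -0.0637, -0.5185)

φ1=0.0°: virtual centre (0.2786, 0.0000, -0.1532), radius l
centre 2 = (0.2914·cos120.0°, 0.2914·sin120.0°, -0.1414) = (-0.1457, 0.2524, -0.1414)
centre 3 = (0.3313·cos240.0°, 0.3313·sin240.0°, -0.0845) = (-0.1656, -0.2869, -0.0845)
subtract pairs → two planes through P
linear system: -0.8485x+0.5048y = 0.0039−0.0236z; -0.8884x+-0.5738y = 0.0158−0.1374z
Cramer: x(z) = -0.0109+0.0886z;  y(z) = -0.0107+0.1022z
quadratic in z: (1.0183)z²+(0.2529)z+(-0.1426)=0, √Δ=0.8031 → z ∈ {-0.5185, 0.2701}; z = -0.5185 (taking z<0)
x = -0.0569, y = -0.0637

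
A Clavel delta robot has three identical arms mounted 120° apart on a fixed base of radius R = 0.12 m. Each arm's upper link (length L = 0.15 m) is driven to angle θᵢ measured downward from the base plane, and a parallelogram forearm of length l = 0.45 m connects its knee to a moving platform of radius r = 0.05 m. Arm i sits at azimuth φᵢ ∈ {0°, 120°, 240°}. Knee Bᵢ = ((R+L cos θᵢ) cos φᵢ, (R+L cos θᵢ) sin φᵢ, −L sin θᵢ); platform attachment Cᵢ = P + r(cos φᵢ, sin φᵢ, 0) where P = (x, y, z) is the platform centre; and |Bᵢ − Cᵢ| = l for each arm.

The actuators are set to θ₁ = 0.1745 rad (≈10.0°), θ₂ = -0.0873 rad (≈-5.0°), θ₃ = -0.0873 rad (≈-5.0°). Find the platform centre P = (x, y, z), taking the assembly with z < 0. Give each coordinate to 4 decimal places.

(-0.0470, 0.0000, -0.3900)

S1 = (0.2177·cos0.0°, 0.2177·sin0.0°, -0.0260) = (0.2177, 0.0000, -0.0260)
arm 2 at φ=120.0°: (R−r)+L cos θ2 = 0.2194;  S2 = (-0.1097, 0.1900, 0.0131)
S3 = (0.2194·cos240.0°, 0.2194·sin240.0°, 0.0131) = (-0.1097, -0.1900, 0.0131)
|S₂|²−|S₁|² = 0.0002;  |S₃|²−|S₁|² = 0.0002
[-0.6549 0.3801 0.0782]·P = 0.0002;  [-0.6549 -0.3801 0.0782]·P = 0.0002
Cramer: x(z) = -0.0004+0.1195z;  y(z) = 0.0000-0.0000z
sphere 1 gives Az²+Bz+C=0 with A=1.0143, B=0.0000, C=-0.1543;  B²−4AC=0.6258;  roots -0.3900, 0.3900;  negative root z = -0.3900
x = -0.0470, y = 0.0000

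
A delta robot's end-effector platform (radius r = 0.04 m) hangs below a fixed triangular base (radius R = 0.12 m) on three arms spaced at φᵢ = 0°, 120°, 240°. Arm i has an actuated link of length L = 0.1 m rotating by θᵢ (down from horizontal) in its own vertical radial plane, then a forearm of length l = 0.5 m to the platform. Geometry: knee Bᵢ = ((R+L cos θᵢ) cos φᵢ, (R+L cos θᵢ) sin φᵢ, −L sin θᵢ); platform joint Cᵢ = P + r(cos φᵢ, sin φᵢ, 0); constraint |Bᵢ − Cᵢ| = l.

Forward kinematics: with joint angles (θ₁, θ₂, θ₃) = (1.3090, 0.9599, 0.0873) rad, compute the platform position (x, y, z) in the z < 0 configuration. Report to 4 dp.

(-0.1492, -0.1354, -0.5048)

O1 = (0.1059·cos0.0°, 0.1059·sin0.0°, -0.0966) = (0.1059, 0.0000, -0.0966)
arm 2 at φ=120.0°: (R−r)+L cos θ2 = 0.1374;  O2 = (-0.0687, 0.1190, -0.0819)
arm 3 at φ=240.0°: (R−r)+L cos θ3 = 0.1796;  O3 = (-0.0898, -0.1556, -0.0087)
subtract pairs → two planes through P
[-0.3491 0.2379 0.0294]·P = 0.0050;  [-0.3914 -0.3111 0.1757]·P = 0.0118
det = 0.2017;  x = -0.0217+0.2525z,  y = -0.0106+0.2472z
sphere 1 gives Az²+Bz+C=0 with A=1.1249, B=0.1235, C=-0.2243;  B²−4AC=1.0244;  roots -0.5048, 0.3950;  negative root z = -0.5048
x = -0.1492, y = -0.1354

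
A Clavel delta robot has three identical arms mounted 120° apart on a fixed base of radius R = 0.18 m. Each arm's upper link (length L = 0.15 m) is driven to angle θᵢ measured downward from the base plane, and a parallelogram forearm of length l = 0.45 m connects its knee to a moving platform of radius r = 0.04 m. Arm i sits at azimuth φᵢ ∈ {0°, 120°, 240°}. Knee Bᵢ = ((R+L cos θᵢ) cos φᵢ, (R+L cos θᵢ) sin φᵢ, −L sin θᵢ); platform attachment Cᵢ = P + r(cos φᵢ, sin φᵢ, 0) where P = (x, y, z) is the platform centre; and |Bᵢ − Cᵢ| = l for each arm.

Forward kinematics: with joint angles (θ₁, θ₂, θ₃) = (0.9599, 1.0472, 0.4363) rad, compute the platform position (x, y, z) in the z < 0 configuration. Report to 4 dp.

arm 1 at φ=0.0°: ρ1 = 0.2260;  O1 = (0.2260, 0.0000, -0.1229)
arm 2 at φ=120.0°: ρ2 = 0.2150;  O2 = (-0.1075, 0.1862, -0.1299)
arm 3 at φ=240.0°: ρ3 = 0.2759;  O3 = (-0.1380, -0.2390, -0.0634)
|O₂|²−|O₁|² = -0.0031;  |O₃|²−|O₁|² = 0.0140
plane₁₂: -0.6671x+0.3724y+-0.0141z = -0.0031
Cramer: x(z) = -0.0063+0.0637z;  y(z) = -0.0196+0.1519z
quadratic in z: (1.0271)z²+(0.2102)z+(-0.1330)=0, √Δ=0.7686 → z ∈ {-0.4765, 0.2718}; z = -0.4765 (taking z<0)
x = -0.0367, y = -0.0920

(-0.0367, -0.0920, -0.4765)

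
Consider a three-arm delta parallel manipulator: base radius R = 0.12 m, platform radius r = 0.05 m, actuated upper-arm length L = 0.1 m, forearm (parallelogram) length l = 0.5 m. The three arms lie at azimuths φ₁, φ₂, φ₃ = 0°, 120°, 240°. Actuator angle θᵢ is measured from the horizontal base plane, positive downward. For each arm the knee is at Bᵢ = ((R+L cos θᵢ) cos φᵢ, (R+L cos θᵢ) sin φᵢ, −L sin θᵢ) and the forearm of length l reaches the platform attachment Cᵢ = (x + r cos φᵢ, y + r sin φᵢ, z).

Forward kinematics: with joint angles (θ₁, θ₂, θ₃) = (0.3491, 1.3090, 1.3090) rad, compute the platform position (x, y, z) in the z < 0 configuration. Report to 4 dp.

S1 = (0.1640·cos0.0°, 0.1640·sin0.0°, -0.0342) = (0.1640, 0.0000, -0.0342)
S2 = (0.0959·cos120.0°, 0.0959·sin120.0°, -0.0966) = (-0.0479, 0.0830, -0.0966)
φ3=240.0°: virtual centre (-0.0479, -0.0830, -0.0966), radius l
subtract pairs → two planes through P
linear system: -0.4238x+0.1661y = -0.0095−-0.1248z; -0.4238x+-0.1661y = -0.0095−-0.1248z
det = 0.1408;  x = 0.0225+-0.2944z,  y = 0.0000+0.0000z
sphere 1 gives Az²+Bz+C=0 with A=1.0867, B=0.1517, C=-0.2288;  B²−4AC=1.0176;  roots -0.5340, 0.3943;  negative root z = -0.5340
x = 0.1797, y = 0.0000

(0.1797, 0.0000, -0.5340)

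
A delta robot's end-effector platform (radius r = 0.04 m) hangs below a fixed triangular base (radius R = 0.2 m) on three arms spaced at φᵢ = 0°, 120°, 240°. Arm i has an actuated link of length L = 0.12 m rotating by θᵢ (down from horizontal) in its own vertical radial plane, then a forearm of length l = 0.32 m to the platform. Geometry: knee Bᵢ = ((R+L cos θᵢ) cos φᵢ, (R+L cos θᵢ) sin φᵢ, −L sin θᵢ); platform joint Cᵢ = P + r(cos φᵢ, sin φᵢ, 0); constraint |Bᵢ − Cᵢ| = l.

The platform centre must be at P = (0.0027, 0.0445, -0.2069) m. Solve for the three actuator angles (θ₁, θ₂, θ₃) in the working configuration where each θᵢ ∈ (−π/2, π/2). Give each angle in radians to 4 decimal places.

θ₁ = 0.3495, θ₂ = -0.0006, θ₃ = 0.6980

φ1=0.0° → target in arm frame (0.0027, 0.0445)
  e−x'=0.1573;  (l²−L²−(e−x')²−y'²−z²)/2L = 0.0770
  θ1 = atan2(B,A) + arccos(C/0.2599) = 0.3495
arm 2 (φ=120.0°): x'=0.0372, y'=-0.0246
  e−x'=0.1228;  (l²−L²−(e−x')²−y'²−z²)/2L = 0.1229
  √(A²+B²)=0.2406;  θ2 = -1.0351+1.0345 ≈ -0.0006
φ3=240.0° → target in arm frame (-0.0399, -0.0199)
  A=0.1999, B=-0.2069, C=(l²−L²−A²−y'²−z²)/(2L)=0.0202
  γ=atan2(-0.2069,0.1999)=-0.8026;  ψ=arccos(0.0701)=1.5006;  θ3=γ+ψ≈0.6980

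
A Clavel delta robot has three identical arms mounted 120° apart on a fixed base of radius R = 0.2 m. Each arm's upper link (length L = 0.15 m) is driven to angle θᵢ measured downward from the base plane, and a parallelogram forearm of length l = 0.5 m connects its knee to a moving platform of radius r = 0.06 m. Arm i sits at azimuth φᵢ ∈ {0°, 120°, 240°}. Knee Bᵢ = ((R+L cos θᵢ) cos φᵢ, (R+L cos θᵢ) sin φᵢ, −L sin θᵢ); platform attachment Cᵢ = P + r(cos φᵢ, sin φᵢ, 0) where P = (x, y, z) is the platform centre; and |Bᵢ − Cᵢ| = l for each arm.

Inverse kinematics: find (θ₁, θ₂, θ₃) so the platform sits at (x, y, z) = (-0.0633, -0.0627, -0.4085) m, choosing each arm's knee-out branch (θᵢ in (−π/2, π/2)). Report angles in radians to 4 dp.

θ₁ = 0.3493, θ₂ = 0.1747, θ₃ = -0.3491

rotate P by −φ1: (-0.0633, -0.0627, -0.4085)
  e−x'=0.2033;  (l²−L²−(e−x')²−y'²−z²)/2L = 0.0512
  θ1 = atan2(B,A) + arccos(C/0.4563) = 0.3493
arm 2 (φ=120.0°): x'=-0.0226, y'=0.0862
  A cos θ + B sin θ = C:  0.1626·cos θ + -0.4085·sin θ = 0.0892
  γ=atan2(-0.4085,0.1626)=-1.1919;  ψ=arccos(0.2028)=1.3666;  θ2=γ+ψ≈0.1747
rotate P by −φ3: (0.0859, -0.0235, -0.4085)
  A=0.0541, B=-0.4085, C=(l²−L²−A²−y'²−z²)/(2L)=0.1905
  √(A²+B²)=0.4121;  θ3 = -1.4392+1.0901 ≈ -0.3491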